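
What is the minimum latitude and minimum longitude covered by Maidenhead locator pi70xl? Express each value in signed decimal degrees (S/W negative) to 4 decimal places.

Field P=15, I=8: +15·20° lon, +8·10° lat → SW at lon 120°, lat -10°.
Square 7, 0: +7·2° lon, +0·1° lat → SW at lon 134°, lat -10°.
Subsquare x=23, l=11: +23·0.0833333° lon, +11·0.0416667° lat → SW at lon 135.917°, lat -9.54167°.
latitude -9.5417, longitude 135.9167.

-9.5417, 135.9167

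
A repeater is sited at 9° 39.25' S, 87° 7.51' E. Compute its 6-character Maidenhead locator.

Add 180° to longitude and 90° to latitude: 267.1252, 80.3458.
Field: 267.1252/20 → 13 → N, 80.3458/10 → 8 → I; chars NI.
Square: 7.1252/2 → 3, 0.3458/1 → 0; chars 30.
Subsquare: 1.1252/0.0833333 → 13 → n, 0.3458/0.0416667 → 8 → i; chars ni.

NI30ni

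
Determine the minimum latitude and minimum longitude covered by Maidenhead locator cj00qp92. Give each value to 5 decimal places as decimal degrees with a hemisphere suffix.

0.63333° N, 138.59167° W

Field C=2, J=9: +2·20° lon, +9·10° lat → SW at lon -140°, lat 0°.
Square 0, 0: +0·2° lon, +0·1° lat → SW at lon -140°, lat 0°.
Subsquare q=16, p=15: +16·0.0833333° lon, +15·0.0416667° lat → SW at lon -138.667°, lat 0.625°.
Extended square 9, 2: +9·0.00833333° lon, +2·0.00416667° lat → SW at lon -138.592°, lat 0.633333°.
latitude 0.63333° N, longitude 138.59167° W.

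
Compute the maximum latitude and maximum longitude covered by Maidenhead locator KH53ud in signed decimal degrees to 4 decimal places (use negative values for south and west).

Field K=10, H=7: +10·20° lon, +7·10° lat → SW at lon 20°, lat -20°.
Square 5, 3: +5·2° lon, +3·1° lat → SW at lon 30°, lat -17°.
Subsquare u=20, d=3: +20·0.0833333° lon, +3·0.0416667° lat → SW at lon 31.6667°, lat -16.875°.
Cell spans 0.0833333° lon × 0.0416667° lat. NE corner is SW corner plus one full cell.
latitude -16.8333, longitude 31.7500.

-16.8333, 31.7500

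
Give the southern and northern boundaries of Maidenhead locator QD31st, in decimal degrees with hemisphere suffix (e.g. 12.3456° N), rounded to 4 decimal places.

Field Q=16, D=3: +16·20° lon, +3·10° lat → SW at lon 140°, lat -60°.
Square 3, 1: +3·2° lon, +1·1° lat → SW at lon 146°, lat -59°.
Subsquare s=18, t=19: +18·0.0833333° lon, +19·0.0416667° lat → SW at lon 147.5°, lat -58.2083°.
Cell spans 0.0833333° lon × 0.0416667° lat.
south 58.2083° S, north 58.1667° S.

58.2083° S, 58.1667° S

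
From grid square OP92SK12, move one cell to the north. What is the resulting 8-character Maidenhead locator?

Latitude extended square 2; +1 → 3.
The longitude characters are unchanged.

OP92sk13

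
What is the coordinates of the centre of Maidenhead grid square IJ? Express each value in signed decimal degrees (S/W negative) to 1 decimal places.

Field I=8, J=9: +8·20° lon, +9·10° lat → SW at lon -20°, lat 0°.
Cell spans 20° lon × 10° lat. Centre is SW corner plus half of each.
latitude 5.0, longitude -10.0.

5.0, -10.0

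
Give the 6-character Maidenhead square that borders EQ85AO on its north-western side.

Longitude subsquare a = 0; −1 → -1, wraps to 23 = x, carry into square.
Longitude square 8; −1 → 7.
Latitude subsquare o = 14; +1 → 15 = p.

EQ75xp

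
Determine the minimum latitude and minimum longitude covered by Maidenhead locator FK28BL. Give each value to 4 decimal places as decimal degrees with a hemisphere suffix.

18.4583° N, 75.9167° W

Field F=5, K=10: +5·20° lon, +10·10° lat → SW at lon -80°, lat 10°.
Square 2, 8: +2·2° lon, +8·1° lat → SW at lon -76°, lat 18°.
Subsquare b=1, l=11: +1·0.0833333° lon, +11·0.0416667° lat → SW at lon -75.9167°, lat 18.4583°.
latitude 18.4583° N, longitude 75.9167° W.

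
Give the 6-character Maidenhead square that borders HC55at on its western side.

Longitude subsquare a = 0; −1 → -1, wraps to 23 = x, carry into square.
Longitude square 5; −1 → 4.
The latitude characters are unchanged.

HC45xt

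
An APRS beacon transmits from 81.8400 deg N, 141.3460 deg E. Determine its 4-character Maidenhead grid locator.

Offset from 180°W / 90°S: lon 321.35°, lat 171.84°.
Field: 321.35/20 → 16 → Q, 171.84/10 → 17 → R; chars QR.
Square: 1.35/2 → 0, 1.84/1 → 1; chars 01.

QR01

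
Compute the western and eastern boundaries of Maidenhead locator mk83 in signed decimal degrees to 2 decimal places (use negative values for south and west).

Field M=12, K=10: +12·20° lon, +10·10° lat → SW at lon 60°, lat 10°.
Square 8, 3: +8·2° lon, +3·1° lat → SW at lon 76°, lat 13°.
Cell spans 2° lon × 1° lat.
west 76.00, east 78.00.

76.00, 78.00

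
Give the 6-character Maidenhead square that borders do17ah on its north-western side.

Longitude subsquare a = 0; −1 → -1, wraps to 23 = x, carry into square.
Longitude square 1; −1 → 0.
Latitude subsquare h = 7; +1 → 8 = i.

DO07xi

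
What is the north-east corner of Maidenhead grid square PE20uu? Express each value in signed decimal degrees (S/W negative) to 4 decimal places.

Field P=15, E=4: +15·20° lon, +4·10° lat → SW at lon 120°, lat -50°.
Square 2, 0: +2·2° lon, +0·1° lat → SW at lon 124°, lat -50°.
Subsquare u=20, u=20: +20·0.0833333° lon, +20·0.0416667° lat → SW at lon 125.667°, lat -49.1667°.
Cell spans 0.0833333° lon × 0.0416667° lat. NE corner is SW corner plus one full cell.
latitude -49.1250, longitude 125.7500.

-49.1250, 125.7500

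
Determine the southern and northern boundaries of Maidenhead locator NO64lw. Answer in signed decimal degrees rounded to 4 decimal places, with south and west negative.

Field N=13, O=14: +13·20° lon, +14·10° lat → SW at lon 80°, lat 50°.
Square 6, 4: +6·2° lon, +4·1° lat → SW at lon 92°, lat 54°.
Subsquare l=11, w=22: +11·0.0833333° lon, +22·0.0416667° lat → SW at lon 92.9167°, lat 54.9167°.
Cell spans 0.0833333° lon × 0.0416667° lat.
south 54.9167, north 54.9583.

54.9167, 54.9583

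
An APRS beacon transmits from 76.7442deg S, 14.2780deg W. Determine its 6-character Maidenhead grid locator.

Offset from 180°W / 90°S: lon 165.7220°, lat 13.2558°.
Field: lon ⌊165.7220/20⌋ = 8 → I; lat ⌊13.2558/10⌋ = 1 → B.
Square: lon ⌊5.7220/2⌋ = 2; lat ⌊3.2558/1⌋ = 3.
Subsquare: lon ⌊1.7220/0.0833333⌋ = 20 → u; lat ⌊0.2558/0.0416667⌋ = 6 → g.

IB23ug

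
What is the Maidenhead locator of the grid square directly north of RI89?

Latitude square 9; +1 → 10, wraps to 0, carry into field.
Latitude field I = 8; +1 → 9 = J.
The longitude characters are unchanged.

RJ80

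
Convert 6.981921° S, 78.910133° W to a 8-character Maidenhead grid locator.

FI03na04

Shift to the Maidenhead origin (180°W, 90°S): lon 101.08987, lat 83.01808.
Field (20°×10°, letters A–R): lon ⌊101.08987/20⌋ = 5 → F; lat ⌊83.01808/10⌋ = 8 → I.
Square (2°×1°, digits 0–9): lon ⌊1.08987/2⌋ = 0; lat ⌊3.01808/1⌋ = 3.
Subsquare (5′×2.5′, letters a–x): lon ⌊1.08987/0.0833333⌋ = 13 → n; lat ⌊0.01808/0.0416667⌋ = 0 → a.
Extended square (30″×15″, digits 0–9): lon ⌊0.00653/0.00833333⌋ = 0; lat ⌊0.01808/0.00416667⌋ = 4.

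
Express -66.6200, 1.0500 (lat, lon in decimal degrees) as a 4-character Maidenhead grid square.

Shift to the Maidenhead origin (180°W, 90°S): lon 181.05, lat 23.38.
Field: lon ⌊181.05/20⌋ = 9 → J; lat ⌊23.38/10⌋ = 2 → C.
Square: lon ⌊1.05/2⌋ = 0; lat ⌊3.38/1⌋ = 3.

JC03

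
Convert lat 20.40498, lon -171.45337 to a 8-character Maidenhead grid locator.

AL40gj57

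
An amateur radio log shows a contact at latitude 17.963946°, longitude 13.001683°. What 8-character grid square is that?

Offset from 180°W / 90°S: lon 193.00168°, lat 107.96395°.
Field: 193.00168/20 → 9 → J, 107.96395/10 → 10 → K; chars JK.
Square: 13.00168/2 → 6, 7.96395/1 → 7; chars 67.
Subsquare: 1.00168/0.0833333 → 12 → m, 0.96395/0.0416667 → 23 → x; chars mx.
Extended square: 0.00168/0.00833333 → 0, 0.00561/0.00416667 → 1; chars 01.

JK67mx01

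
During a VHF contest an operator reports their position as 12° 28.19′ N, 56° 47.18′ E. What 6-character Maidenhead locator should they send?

LK82jl

Offset from 180°W / 90°S: lon 236.7863°, lat 102.4698°.
Field: 236.7863/20 → 11 → L, 102.4698/10 → 10 → K; chars LK.
Square: 16.7863/2 → 8, 2.4698/1 → 2; chars 82.
Subsquare: 0.7863/0.0833333 → 9 → j, 0.4698/0.0416667 → 11 → l; chars jl.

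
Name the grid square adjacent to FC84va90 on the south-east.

FC83wx09

Longitude extended square 9; +1 → 10, wraps to 0, carry into subsquare.
Longitude subsquare v = 21; +1 → 22 = w.
Latitude extended square 0; −1 → -1, wraps to 9, carry into subsquare.
Latitude subsquare a = 0; −1 → -1, wraps to 23 = x, carry into square.
Latitude square 4; −1 → 3.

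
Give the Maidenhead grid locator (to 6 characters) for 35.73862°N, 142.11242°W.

Offset from 180°W / 90°S: lon 37.8876°, lat 125.7386°.
Field: 37.8876/20 → 1 → B, 125.7386/10 → 12 → M; chars BM.
Square: 17.8876/2 → 8, 5.7386/1 → 5; chars 85.
Subsquare: 1.8876/0.0833333 → 22 → w, 0.7386/0.0416667 → 17 → r; chars wr.

BM85wr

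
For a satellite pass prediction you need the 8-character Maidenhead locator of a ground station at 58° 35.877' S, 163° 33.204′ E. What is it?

Add 180° to longitude and 90° to latitude: 343.55340, 31.40205.
Field: lon ⌊343.55340/20⌋ = 17 → R; lat ⌊31.40205/10⌋ = 3 → D.
Square: lon ⌊3.55340/2⌋ = 1; lat ⌊1.40205/1⌋ = 1.
Subsquare: lon ⌊1.55340/0.0833333⌋ = 18 → s; lat ⌊0.40205/0.0416667⌋ = 9 → j.
Extended square: lon ⌊0.05340/0.00833333⌋ = 6; lat ⌊0.02705/0.00416667⌋ = 6.

RD11sj66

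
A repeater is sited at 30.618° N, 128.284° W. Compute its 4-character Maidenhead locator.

Shift to the Maidenhead origin (180°W, 90°S): lon 51.72, lat 120.62.
Field: lon ⌊51.72/20⌋ = 2 → C; lat ⌊120.62/10⌋ = 12 → M.
Square: lon ⌊11.72/2⌋ = 5; lat ⌊0.62/1⌋ = 0.

CM50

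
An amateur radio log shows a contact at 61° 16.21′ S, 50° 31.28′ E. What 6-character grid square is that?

LC58gr

Add 180° to longitude and 90° to latitude: 230.5213, 28.7298.
Field: lon ⌊230.5213/20⌋ = 11 → L; lat ⌊28.7298/10⌋ = 2 → C.
Square: lon ⌊10.5213/2⌋ = 5; lat ⌊8.7298/1⌋ = 8.
Subsquare: lon ⌊0.5213/0.0833333⌋ = 6 → g; lat ⌊0.7298/0.0416667⌋ = 17 → r.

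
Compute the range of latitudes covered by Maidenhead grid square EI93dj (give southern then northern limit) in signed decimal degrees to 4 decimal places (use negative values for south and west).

-6.6250, -6.5833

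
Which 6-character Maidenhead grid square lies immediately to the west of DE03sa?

Longitude subsquare s = 18; −1 → 17 = r.
The latitude characters are unchanged.

DE03ra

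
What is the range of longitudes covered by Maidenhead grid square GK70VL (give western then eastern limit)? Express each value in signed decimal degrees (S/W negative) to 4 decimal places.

-44.2500, -44.1667

Field G=6, K=10: +6·20° lon, +10·10° lat → SW at lon -60°, lat 10°.
Square 7, 0: +7·2° lon, +0·1° lat → SW at lon -46°, lat 10°.
Subsquare v=21, l=11: +21·0.0833333° lon, +11·0.0416667° lat → SW at lon -44.25°, lat 10.4583°.
Cell spans 0.0833333° lon × 0.0416667° lat.
west -44.2500, east -44.1667.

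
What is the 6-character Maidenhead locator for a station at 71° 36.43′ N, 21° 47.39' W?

Add 180° to longitude and 90° to latitude: 158.2102, 161.6072.
Field (20°×10°, letters A–R): lon ⌊158.2102/20⌋ = 7 → H; lat ⌊161.6072/10⌋ = 16 → Q.
Square (2°×1°, digits 0–9): lon ⌊18.2102/2⌋ = 9; lat ⌊1.6072/1⌋ = 1.
Subsquare (5′×2.5′, letters a–x): lon ⌊0.2102/0.0833333⌋ = 2 → c; lat ⌊0.6072/0.0416667⌋ = 14 → o.

HQ91co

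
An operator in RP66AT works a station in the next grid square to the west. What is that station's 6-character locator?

RP56xt

Longitude subsquare a = 0; −1 → -1, wraps to 23 = x, carry into square.
Longitude square 6; −1 → 5.
The latitude characters are unchanged.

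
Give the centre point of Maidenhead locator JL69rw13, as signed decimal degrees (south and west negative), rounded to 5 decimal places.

29.93125, 13.42917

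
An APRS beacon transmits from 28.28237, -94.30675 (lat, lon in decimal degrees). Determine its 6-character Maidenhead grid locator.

EL28ug

Offset from 180°W / 90°S: lon 85.6933°, lat 118.2824°.
Field (20°×10°, letters A–R): 85.6933/20 → 4 → E, 118.2824/10 → 11 → L; chars EL.
Square (2°×1°, digits 0–9): 5.6933/2 → 2, 8.2824/1 → 8; chars 28.
Subsquare (5′×2.5′, letters a–x): 1.6933/0.0833333 → 20 → u, 0.2824/0.0416667 → 6 → g; chars ug.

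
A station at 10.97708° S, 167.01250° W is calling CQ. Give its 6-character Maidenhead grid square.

Add 180° to longitude and 90° to latitude: 12.9875, 79.0229.
Field (20°×10°, letters A–R): lon ⌊12.9875/20⌋ = 0 → A; lat ⌊79.0229/10⌋ = 7 → H.
Square (2°×1°, digits 0–9): lon ⌊12.9875/2⌋ = 6; lat ⌊9.0229/1⌋ = 9.
Subsquare (5′×2.5′, letters a–x): lon ⌊0.9875/0.0833333⌋ = 11 → l; lat ⌊0.0229/0.0416667⌋ = 0 → a.

AH69la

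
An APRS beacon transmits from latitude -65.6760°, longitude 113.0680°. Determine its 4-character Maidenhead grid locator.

Offset from 180°W / 90°S: lon 293.07°, lat 24.32°.
Field: 293.07/20 → 14 → O, 24.32/10 → 2 → C; chars OC.
Square: 13.07/2 → 6, 4.32/1 → 4; chars 64.

OC64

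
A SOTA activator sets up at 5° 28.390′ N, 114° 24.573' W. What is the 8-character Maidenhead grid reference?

DJ25tl03

Add 180° to longitude and 90° to latitude: 65.59045, 95.47317.
Field (20°×10°, letters A–R): 65.59045/20 → 3 → D, 95.47317/10 → 9 → J; chars DJ.
Square (2°×1°, digits 0–9): 5.59045/2 → 2, 5.47317/1 → 5; chars 25.
Subsquare (5′×2.5′, letters a–x): 1.59045/0.0833333 → 19 → t, 0.47317/0.0416667 → 11 → l; chars tl.
Extended square (30″×15″, digits 0–9): 0.00712/0.00833333 → 0, 0.01483/0.00416667 → 3; chars 03.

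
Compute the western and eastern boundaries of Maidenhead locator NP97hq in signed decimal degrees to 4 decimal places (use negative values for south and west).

98.5833, 98.6667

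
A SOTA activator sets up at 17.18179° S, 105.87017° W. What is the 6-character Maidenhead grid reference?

Shift to the Maidenhead origin (180°W, 90°S): lon 74.1298, lat 72.8182.
Field: lon ⌊74.1298/20⌋ = 3 → D; lat ⌊72.8182/10⌋ = 7 → H.
Square: lon ⌊14.1298/2⌋ = 7; lat ⌊2.8182/1⌋ = 2.
Subsquare: lon ⌊0.1298/0.0833333⌋ = 1 → b; lat ⌊0.8182/0.0416667⌋ = 19 → t.

DH72bt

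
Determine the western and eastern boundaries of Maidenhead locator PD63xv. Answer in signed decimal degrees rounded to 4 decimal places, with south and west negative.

Field P=15, D=3: +15·20° lon, +3·10° lat → SW at lon 120°, lat -60°.
Square 6, 3: +6·2° lon, +3·1° lat → SW at lon 132°, lat -57°.
Subsquare x=23, v=21: +23·0.0833333° lon, +21·0.0416667° lat → SW at lon 133.917°, lat -56.125°.
Cell spans 0.0833333° lon × 0.0416667° lat.
west 133.9167, east 134.0000.

133.9167, 134.0000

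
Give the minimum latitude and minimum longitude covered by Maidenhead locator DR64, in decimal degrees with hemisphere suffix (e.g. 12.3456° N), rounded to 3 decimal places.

84.000° N, 108.000° W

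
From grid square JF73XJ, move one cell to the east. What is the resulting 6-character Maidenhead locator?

JF83aj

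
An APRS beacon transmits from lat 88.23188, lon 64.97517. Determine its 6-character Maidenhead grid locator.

MR28lf

Add 180° to longitude and 90° to latitude: 244.9752, 178.2319.
Field (20°×10°, letters A–R): lon ⌊244.9752/20⌋ = 12 → M; lat ⌊178.2319/10⌋ = 17 → R.
Square (2°×1°, digits 0–9): lon ⌊4.9752/2⌋ = 2; lat ⌊8.2319/1⌋ = 8.
Subsquare (5′×2.5′, letters a–x): lon ⌊0.9752/0.0833333⌋ = 11 → l; lat ⌊0.2319/0.0416667⌋ = 5 → f.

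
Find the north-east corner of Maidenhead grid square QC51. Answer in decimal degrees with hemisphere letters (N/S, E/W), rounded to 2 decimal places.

68.00° S, 152.00° E

Field Q=16, C=2: +16·20° lon, +2·10° lat → SW at lon 140°, lat -70°.
Square 5, 1: +5·2° lon, +1·1° lat → SW at lon 150°, lat -69°.
Cell spans 2° lon × 1° lat. NE corner is SW corner plus one full cell.
latitude 68.00° S, longitude 152.00° E.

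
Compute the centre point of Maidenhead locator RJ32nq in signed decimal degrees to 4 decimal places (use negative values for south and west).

2.6875, 167.1250

Field R=17, J=9: +17·20° lon, +9·10° lat → SW at lon 160°, lat 0°.
Square 3, 2: +3·2° lon, +2·1° lat → SW at lon 166°, lat 2°.
Subsquare n=13, q=16: +13·0.0833333° lon, +16·0.0416667° lat → SW at lon 167.083°, lat 2.66667°.
Cell spans 0.0833333° lon × 0.0416667° lat. Centre is SW corner plus half of each.
latitude 2.6875, longitude 167.1250.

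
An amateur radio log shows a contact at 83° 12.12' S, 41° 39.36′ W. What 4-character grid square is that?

Shift to the Maidenhead origin (180°W, 90°S): lon 138.34, lat 6.80.
Field: lon ⌊138.34/20⌋ = 6 → G; lat ⌊6.80/10⌋ = 0 → A.
Square: lon ⌊18.34/2⌋ = 9; lat ⌊6.80/1⌋ = 6.

GA96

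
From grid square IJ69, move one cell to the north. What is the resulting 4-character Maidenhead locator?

Latitude square 9; +1 → 10, wraps to 0, carry into field.
Latitude field J = 9; +1 → 10 = K.
The longitude characters are unchanged.

IK60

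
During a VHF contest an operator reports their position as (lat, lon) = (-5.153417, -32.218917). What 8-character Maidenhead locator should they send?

HI34vu33

Shift to the Maidenhead origin (180°W, 90°S): lon 147.78108, lat 84.84658.
Field (20°×10°, letters A–R): lon ⌊147.78108/20⌋ = 7 → H; lat ⌊84.84658/10⌋ = 8 → I.
Square (2°×1°, digits 0–9): lon ⌊7.78108/2⌋ = 3; lat ⌊4.84658/1⌋ = 4.
Subsquare (5′×2.5′, letters a–x): lon ⌊1.78108/0.0833333⌋ = 21 → v; lat ⌊0.84658/0.0416667⌋ = 20 → u.
Extended square (30″×15″, digits 0–9): lon ⌊0.03108/0.00833333⌋ = 3; lat ⌊0.01325/0.00416667⌋ = 3.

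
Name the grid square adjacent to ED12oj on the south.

Latitude subsquare j = 9; −1 → 8 = i.
The longitude characters are unchanged.

ED12oi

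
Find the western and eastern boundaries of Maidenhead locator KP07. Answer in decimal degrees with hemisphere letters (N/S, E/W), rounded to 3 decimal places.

20.000° E, 22.000° E

Field K=10, P=15: +10·20° lon, +15·10° lat → SW at lon 20°, lat 60°.
Square 0, 7: +0·2° lon, +7·1° lat → SW at lon 20°, lat 67°.
Cell spans 2° lon × 1° lat.
west 20.000° E, east 22.000° E.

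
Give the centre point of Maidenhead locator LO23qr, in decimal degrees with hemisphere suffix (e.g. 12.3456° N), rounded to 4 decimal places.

53.7292° N, 45.3750° E

Field L=11, O=14: +11·20° lon, +14·10° lat → SW at lon 40°, lat 50°.
Square 2, 3: +2·2° lon, +3·1° lat → SW at lon 44°, lat 53°.
Subsquare q=16, r=17: +16·0.0833333° lon, +17·0.0416667° lat → SW at lon 45.3333°, lat 53.7083°.
Cell spans 0.0833333° lon × 0.0416667° lat. Centre is SW corner plus half of each.
latitude 53.7292° N, longitude 45.3750° E.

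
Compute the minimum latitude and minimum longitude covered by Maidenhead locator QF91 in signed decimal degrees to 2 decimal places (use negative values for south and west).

-39.00, 158.00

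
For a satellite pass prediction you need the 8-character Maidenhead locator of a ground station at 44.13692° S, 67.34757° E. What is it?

ME35qu17

Offset from 180°W / 90°S: lon 247.34757°, lat 45.86308°.
Field: lon ⌊247.34757/20⌋ = 12 → M; lat ⌊45.86308/10⌋ = 4 → E.
Square: lon ⌊7.34757/2⌋ = 3; lat ⌊5.86308/1⌋ = 5.
Subsquare: lon ⌊1.34757/0.0833333⌋ = 16 → q; lat ⌊0.86308/0.0416667⌋ = 20 → u.
Extended square: lon ⌊0.01424/0.00833333⌋ = 1; lat ⌊0.02975/0.00416667⌋ = 7.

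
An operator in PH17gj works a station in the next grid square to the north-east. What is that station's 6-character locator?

PH17hk

Longitude subsquare g = 6; +1 → 7 = h.
Latitude subsquare j = 9; +1 → 10 = k.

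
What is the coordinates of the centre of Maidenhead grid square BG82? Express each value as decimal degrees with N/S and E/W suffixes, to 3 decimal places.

27.500° S, 143.000° W

Field B=1, G=6: +1·20° lon, +6·10° lat → SW at lon -160°, lat -30°.
Square 8, 2: +8·2° lon, +2·1° lat → SW at lon -144°, lat -28°.
Cell spans 2° lon × 1° lat. Centre is SW corner plus half of each.
latitude 27.500° S, longitude 143.000° W.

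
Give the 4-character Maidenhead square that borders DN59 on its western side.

DN49

Longitude square 5; −1 → 4.
The latitude characters are unchanged.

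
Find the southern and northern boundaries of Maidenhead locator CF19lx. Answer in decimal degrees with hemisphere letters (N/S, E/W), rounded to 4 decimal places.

Field C=2, F=5: +2·20° lon, +5·10° lat → SW at lon -140°, lat -40°.
Square 1, 9: +1·2° lon, +9·1° lat → SW at lon -138°, lat -31°.
Subsquare l=11, x=23: +11·0.0833333° lon, +23·0.0416667° lat → SW at lon -137.083°, lat -30.0417°.
Cell spans 0.0833333° lon × 0.0416667° lat.
south 30.0417° S, north 30.0000° S.

30.0417° S, 30.0000° S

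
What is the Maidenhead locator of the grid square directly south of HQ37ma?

HQ36mx

Latitude subsquare a = 0; −1 → -1, wraps to 23 = x, carry into square.
Latitude square 7; −1 → 6.
The longitude characters are unchanged.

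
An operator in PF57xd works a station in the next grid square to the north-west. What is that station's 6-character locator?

PF57we

Longitude subsquare x = 23; −1 → 22 = w.
Latitude subsquare d = 3; +1 → 4 = e.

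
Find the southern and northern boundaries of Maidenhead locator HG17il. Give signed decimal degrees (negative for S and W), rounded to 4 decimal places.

-22.5417, -22.5000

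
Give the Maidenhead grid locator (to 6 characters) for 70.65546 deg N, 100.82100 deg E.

Add 180° to longitude and 90° to latitude: 280.8210, 160.6555.
Field (20°×10°, letters A–R): 280.8210/20 → 14 → O, 160.6555/10 → 16 → Q; chars OQ.
Square (2°×1°, digits 0–9): 0.8210/2 → 0, 0.6555/1 → 0; chars 00.
Subsquare (5′×2.5′, letters a–x): 0.8210/0.0833333 → 9 → j, 0.6555/0.0416667 → 15 → p; chars jp.

OQ00jp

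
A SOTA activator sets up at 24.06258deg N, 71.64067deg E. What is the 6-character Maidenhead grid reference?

Shift to the Maidenhead origin (180°W, 90°S): lon 251.6407, lat 114.0626.
Field: lon ⌊251.6407/20⌋ = 12 → M; lat ⌊114.0626/10⌋ = 11 → L.
Square: lon ⌊11.6407/2⌋ = 5; lat ⌊4.0626/1⌋ = 4.
Subsquare: lon ⌊1.6407/0.0833333⌋ = 19 → t; lat ⌊0.0626/0.0416667⌋ = 1 → b.

ML54tb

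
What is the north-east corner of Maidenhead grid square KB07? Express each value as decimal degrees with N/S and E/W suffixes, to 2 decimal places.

Field K=10, B=1: +10·20° lon, +1·10° lat → SW at lon 20°, lat -80°.
Square 0, 7: +0·2° lon, +7·1° lat → SW at lon 20°, lat -73°.
Cell spans 2° lon × 1° lat. NE corner is SW corner plus one full cell.
latitude 72.00° S, longitude 22.00° E.

72.00° S, 22.00° E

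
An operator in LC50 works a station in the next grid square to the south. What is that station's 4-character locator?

Latitude square 0; −1 → -1, wraps to 9, carry into field.
Latitude field C = 2; −1 → 1 = B.
The longitude characters are unchanged.

LB59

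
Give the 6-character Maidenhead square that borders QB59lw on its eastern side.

QB59mw

Longitude subsquare l = 11; +1 → 12 = m.
The latitude characters are unchanged.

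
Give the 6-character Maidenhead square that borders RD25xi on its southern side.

Latitude subsquare i = 8; −1 → 7 = h.
The longitude characters are unchanged.

RD25xh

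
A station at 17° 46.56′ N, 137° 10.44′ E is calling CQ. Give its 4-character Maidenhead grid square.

PK87

Add 180° to longitude and 90° to latitude: 317.17, 107.78.
Field (20°×10°, letters A–R): lon ⌊317.17/20⌋ = 15 → P; lat ⌊107.78/10⌋ = 10 → K.
Square (2°×1°, digits 0–9): lon ⌊17.17/2⌋ = 8; lat ⌊7.78/1⌋ = 7.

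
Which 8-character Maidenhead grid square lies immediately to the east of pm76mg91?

PM76ng01

Longitude extended square 9; +1 → 10, wraps to 0, carry into subsquare.
Longitude subsquare m = 12; +1 → 13 = n.
The latitude characters are unchanged.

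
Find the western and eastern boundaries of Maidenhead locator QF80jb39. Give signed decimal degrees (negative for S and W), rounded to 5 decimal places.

Field Q=16, F=5: +16·20° lon, +5·10° lat → SW at lon 140°, lat -40°.
Square 8, 0: +8·2° lon, +0·1° lat → SW at lon 156°, lat -40°.
Subsquare j=9, b=1: +9·0.0833333° lon, +1·0.0416667° lat → SW at lon 156.75°, lat -39.9583°.
Extended square 3, 9: +3·0.00833333° lon, +9·0.00416667° lat → SW at lon 156.775°, lat -39.9208°.
Cell spans 0.00833333° lon × 0.00416667° lat.
west 156.77500, east 156.78333.

156.77500, 156.78333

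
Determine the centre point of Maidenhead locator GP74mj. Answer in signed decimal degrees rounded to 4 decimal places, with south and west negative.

64.3958, -44.9583

Field G=6, P=15: +6·20° lon, +15·10° lat → SW at lon -60°, lat 60°.
Square 7, 4: +7·2° lon, +4·1° lat → SW at lon -46°, lat 64°.
Subsquare m=12, j=9: +12·0.0833333° lon, +9·0.0416667° lat → SW at lon -45°, lat 64.375°.
Cell spans 0.0833333° lon × 0.0416667° lat. Centre is SW corner plus half of each.
latitude 64.3958, longitude -44.9583.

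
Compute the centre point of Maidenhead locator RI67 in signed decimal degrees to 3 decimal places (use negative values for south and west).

Field R=17, I=8: +17·20° lon, +8·10° lat → SW at lon 160°, lat -10°.
Square 6, 7: +6·2° lon, +7·1° lat → SW at lon 172°, lat -3°.
Cell spans 2° lon × 1° lat. Centre is SW corner plus half of each.
latitude -2.500, longitude 173.000.

-2.500, 173.000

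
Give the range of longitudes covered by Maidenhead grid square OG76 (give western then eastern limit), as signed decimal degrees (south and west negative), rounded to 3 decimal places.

114.000, 116.000

Field O=14, G=6: +14·20° lon, +6·10° lat → SW at lon 100°, lat -30°.
Square 7, 6: +7·2° lon, +6·1° lat → SW at lon 114°, lat -24°.
Cell spans 2° lon × 1° lat.
west 114.000, east 116.000.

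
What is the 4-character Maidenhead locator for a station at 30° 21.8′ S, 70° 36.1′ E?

Offset from 180°W / 90°S: lon 250.60°, lat 59.64°.
Field (20°×10°, letters A–R): 250.60/20 → 12 → M, 59.64/10 → 5 → F; chars MF.
Square (2°×1°, digits 0–9): 10.60/2 → 5, 9.64/1 → 9; chars 59.

MF59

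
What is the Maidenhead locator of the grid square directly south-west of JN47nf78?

JN47nf67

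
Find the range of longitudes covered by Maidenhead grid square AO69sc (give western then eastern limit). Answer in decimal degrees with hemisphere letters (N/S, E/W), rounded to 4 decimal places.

166.5000° W, 166.4167° W

Field A=0, O=14: +0·20° lon, +14·10° lat → SW at lon -180°, lat 50°.
Square 6, 9: +6·2° lon, +9·1° lat → SW at lon -168°, lat 59°.
Subsquare s=18, c=2: +18·0.0833333° lon, +2·0.0416667° lat → SW at lon -166.5°, lat 59.0833°.
Cell spans 0.0833333° lon × 0.0416667° lat.
west 166.5000° W, east 166.4167° W.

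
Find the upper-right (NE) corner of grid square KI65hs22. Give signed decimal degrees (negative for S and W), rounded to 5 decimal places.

Field K=10, I=8: +10·20° lon, +8·10° lat → SW at lon 20°, lat -10°.
Square 6, 5: +6·2° lon, +5·1° lat → SW at lon 32°, lat -5°.
Subsquare h=7, s=18: +7·0.0833333° lon, +18·0.0416667° lat → SW at lon 32.5833°, lat -4.25°.
Extended square 2, 2: +2·0.00833333° lon, +2·0.00416667° lat → SW at lon 32.6°, lat -4.24167°.
Cell spans 0.00833333° lon × 0.00416667° lat. NE corner is SW corner plus one full cell.
latitude -4.23750, longitude 32.60833.

-4.23750, 32.60833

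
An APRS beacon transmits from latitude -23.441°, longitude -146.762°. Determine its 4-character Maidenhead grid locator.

BG66

Offset from 180°W / 90°S: lon 33.24°, lat 66.56°.
Field: 33.24/20 → 1 → B, 66.56/10 → 6 → G; chars BG.
Square: 13.24/2 → 6, 6.56/1 → 6; chars 66.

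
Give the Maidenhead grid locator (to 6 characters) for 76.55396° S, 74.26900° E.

MB73dk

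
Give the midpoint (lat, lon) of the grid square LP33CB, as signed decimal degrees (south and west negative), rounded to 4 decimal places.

63.0625, 46.2083

Field L=11, P=15: +11·20° lon, +15·10° lat → SW at lon 40°, lat 60°.
Square 3, 3: +3·2° lon, +3·1° lat → SW at lon 46°, lat 63°.
Subsquare c=2, b=1: +2·0.0833333° lon, +1·0.0416667° lat → SW at lon 46.1667°, lat 63.0417°.
Cell spans 0.0833333° lon × 0.0416667° lat. Centre is SW corner plus half of each.
latitude 63.0625, longitude 46.2083.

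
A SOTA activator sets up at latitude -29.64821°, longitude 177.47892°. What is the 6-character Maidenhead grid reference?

Shift to the Maidenhead origin (180°W, 90°S): lon 357.4789, lat 60.3518.
Field: lon ⌊357.4789/20⌋ = 17 → R; lat ⌊60.3518/10⌋ = 6 → G.
Square: lon ⌊17.4789/2⌋ = 8; lat ⌊0.3518/1⌋ = 0.
Subsquare: lon ⌊1.4789/0.0833333⌋ = 17 → r; lat ⌊0.3518/0.0416667⌋ = 8 → i.

RG80ri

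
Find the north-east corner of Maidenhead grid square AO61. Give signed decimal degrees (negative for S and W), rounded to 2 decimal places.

Field A=0, O=14: +0·20° lon, +14·10° lat → SW at lon -180°, lat 50°.
Square 6, 1: +6·2° lon, +1·1° lat → SW at lon -168°, lat 51°.
Cell spans 2° lon × 1° lat. NE corner is SW corner plus one full cell.
latitude 52.00, longitude -166.00.

52.00, -166.00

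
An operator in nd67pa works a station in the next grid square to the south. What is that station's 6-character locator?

Latitude subsquare a = 0; −1 → -1, wraps to 23 = x, carry into square.
Latitude square 7; −1 → 6.
The longitude characters are unchanged.

ND66px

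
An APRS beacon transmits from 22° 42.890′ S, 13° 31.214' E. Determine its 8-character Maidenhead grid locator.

JG67sg28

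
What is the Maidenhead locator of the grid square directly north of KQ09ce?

KQ09cf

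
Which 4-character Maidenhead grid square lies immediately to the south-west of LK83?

LK72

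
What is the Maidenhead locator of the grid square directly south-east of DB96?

EB05

Longitude square 9; +1 → 10, wraps to 0, carry into field.
Longitude field D = 3; +1 → 4 = E.
Latitude square 6; −1 → 5.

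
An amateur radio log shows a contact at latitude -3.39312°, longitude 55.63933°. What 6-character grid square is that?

LI76to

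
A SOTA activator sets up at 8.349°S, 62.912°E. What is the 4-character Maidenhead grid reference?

Shift to the Maidenhead origin (180°W, 90°S): lon 242.91, lat 81.65.
Field (20°×10°, letters A–R): 242.91/20 → 12 → M, 81.65/10 → 8 → I; chars MI.
Square (2°×1°, digits 0–9): 2.91/2 → 1, 1.65/1 → 1; chars 11.

MI11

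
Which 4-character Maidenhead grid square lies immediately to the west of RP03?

QP93

Longitude square 0; −1 → -1, wraps to 9, carry into field.
Longitude field R = 17; −1 → 16 = Q.
The latitude characters are unchanged.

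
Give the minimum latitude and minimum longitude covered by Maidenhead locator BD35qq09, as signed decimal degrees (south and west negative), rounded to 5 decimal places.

-54.29583, -152.66667

Field B=1, D=3: +1·20° lon, +3·10° lat → SW at lon -160°, lat -60°.
Square 3, 5: +3·2° lon, +5·1° lat → SW at lon -154°, lat -55°.
Subsquare q=16, q=16: +16·0.0833333° lon, +16·0.0416667° lat → SW at lon -152.667°, lat -54.3333°.
Extended square 0, 9: +0·0.00833333° lon, +9·0.00416667° lat → SW at lon -152.667°, lat -54.2958°.
latitude -54.29583, longitude -152.66667.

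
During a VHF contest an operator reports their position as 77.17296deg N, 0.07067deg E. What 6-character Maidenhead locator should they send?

JQ07ae

Add 180° to longitude and 90° to latitude: 180.0707, 167.1730.
Field: 180.0707/20 → 9 → J, 167.1730/10 → 16 → Q; chars JQ.
Square: 0.0707/2 → 0, 7.1730/1 → 7; chars 07.
Subsquare: 0.0707/0.0833333 → 0 → a, 0.1730/0.0416667 → 4 → e; chars ae.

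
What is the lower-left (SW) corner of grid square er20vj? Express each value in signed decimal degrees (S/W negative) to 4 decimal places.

80.3750, -94.2500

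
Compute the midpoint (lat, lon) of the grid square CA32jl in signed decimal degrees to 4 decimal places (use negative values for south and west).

-87.5208, -133.2083

Field C=2, A=0: +2·20° lon, +0·10° lat → SW at lon -140°, lat -90°.
Square 3, 2: +3·2° lon, +2·1° lat → SW at lon -134°, lat -88°.
Subsquare j=9, l=11: +9·0.0833333° lon, +11·0.0416667° lat → SW at lon -133.25°, lat -87.5417°.
Cell spans 0.0833333° lon × 0.0416667° lat. Centre is SW corner plus half of each.
latitude -87.5208, longitude -133.2083.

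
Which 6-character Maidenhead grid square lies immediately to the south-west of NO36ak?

Longitude subsquare a = 0; −1 → -1, wraps to 23 = x, carry into square.
Longitude square 3; −1 → 2.
Latitude subsquare k = 10; −1 → 9 = j.

NO26xj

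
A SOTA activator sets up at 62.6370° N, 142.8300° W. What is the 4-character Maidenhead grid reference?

Offset from 180°W / 90°S: lon 37.17°, lat 152.64°.
Field: 37.17/20 → 1 → B, 152.64/10 → 15 → P; chars BP.
Square: 17.17/2 → 8, 2.64/1 → 2; chars 82.

BP82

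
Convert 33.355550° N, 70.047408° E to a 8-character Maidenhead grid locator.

MM53ai55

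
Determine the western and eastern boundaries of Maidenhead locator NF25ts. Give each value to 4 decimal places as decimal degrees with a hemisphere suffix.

Field N=13, F=5: +13·20° lon, +5·10° lat → SW at lon 80°, lat -40°.
Square 2, 5: +2·2° lon, +5·1° lat → SW at lon 84°, lat -35°.
Subsquare t=19, s=18: +19·0.0833333° lon, +18·0.0416667° lat → SW at lon 85.5833°, lat -34.25°.
Cell spans 0.0833333° lon × 0.0416667° lat.
west 85.5833° E, east 85.6667° E.

85.5833° E, 85.6667° E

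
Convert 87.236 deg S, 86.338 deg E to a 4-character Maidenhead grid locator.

Add 180° to longitude and 90° to latitude: 266.34, 2.76.
Field (20°×10°, letters A–R): lon ⌊266.34/20⌋ = 13 → N; lat ⌊2.76/10⌋ = 0 → A.
Square (2°×1°, digits 0–9): lon ⌊6.34/2⌋ = 3; lat ⌊2.76/1⌋ = 2.

NA32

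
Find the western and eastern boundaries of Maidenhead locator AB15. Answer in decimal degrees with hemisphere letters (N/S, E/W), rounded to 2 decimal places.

Field A=0, B=1: +0·20° lon, +1·10° lat → SW at lon -180°, lat -80°.
Square 1, 5: +1·2° lon, +5·1° lat → SW at lon -178°, lat -75°.
Cell spans 2° lon × 1° lat.
west 178.00° W, east 176.00° W.

178.00° W, 176.00° W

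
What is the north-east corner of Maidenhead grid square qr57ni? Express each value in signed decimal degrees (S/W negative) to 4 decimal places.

Field Q=16, R=17: +16·20° lon, +17·10° lat → SW at lon 140°, lat 80°.
Square 5, 7: +5·2° lon, +7·1° lat → SW at lon 150°, lat 87°.
Subsquare n=13, i=8: +13·0.0833333° lon, +8·0.0416667° lat → SW at lon 151.083°, lat 87.3333°.
Cell spans 0.0833333° lon × 0.0416667° lat. NE corner is SW corner plus one full cell.
latitude 87.3750, longitude 151.1667.

87.3750, 151.1667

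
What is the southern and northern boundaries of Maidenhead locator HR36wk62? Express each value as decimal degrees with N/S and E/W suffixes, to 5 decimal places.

86.42500° N, 86.42917° N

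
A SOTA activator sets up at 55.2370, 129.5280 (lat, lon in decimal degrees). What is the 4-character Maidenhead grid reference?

PO45

Shift to the Maidenhead origin (180°W, 90°S): lon 309.53, lat 145.24.
Field (20°×10°, letters A–R): 309.53/20 → 15 → P, 145.24/10 → 14 → O; chars PO.
Square (2°×1°, digits 0–9): 9.53/2 → 4, 5.24/1 → 5; chars 45.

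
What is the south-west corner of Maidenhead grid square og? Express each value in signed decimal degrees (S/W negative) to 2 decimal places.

-30.00, 100.00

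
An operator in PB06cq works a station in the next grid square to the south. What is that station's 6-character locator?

PB06cp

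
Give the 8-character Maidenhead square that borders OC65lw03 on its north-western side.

Longitude extended square 0; −1 → -1, wraps to 9, carry into subsquare.
Longitude subsquare l = 11; −1 → 10 = k.
Latitude extended square 3; +1 → 4.

OC65kw94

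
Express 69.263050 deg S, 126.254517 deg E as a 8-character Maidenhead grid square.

PC30dr06

Shift to the Maidenhead origin (180°W, 90°S): lon 306.25452, lat 20.73695.
Field (20°×10°, letters A–R): 306.25452/20 → 15 → P, 20.73695/10 → 2 → C; chars PC.
Square (2°×1°, digits 0–9): 6.25452/2 → 3, 0.73695/1 → 0; chars 30.
Subsquare (5′×2.5′, letters a–x): 0.25452/0.0833333 → 3 → d, 0.73695/0.0416667 → 17 → r; chars dr.
Extended square (30″×15″, digits 0–9): 0.00452/0.00833333 → 0, 0.02862/0.00416667 → 6; chars 06.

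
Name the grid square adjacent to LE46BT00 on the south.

Latitude extended square 0; −1 → -1, wraps to 9, carry into subsquare.
Latitude subsquare t = 19; −1 → 18 = s.
The longitude characters are unchanged.

LE46bs09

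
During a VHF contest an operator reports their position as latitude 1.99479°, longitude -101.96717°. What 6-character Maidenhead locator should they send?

Offset from 180°W / 90°S: lon 78.0328°, lat 91.9948°.
Field (20°×10°, letters A–R): 78.0328/20 → 3 → D, 91.9948/10 → 9 → J; chars DJ.
Square (2°×1°, digits 0–9): 18.0328/2 → 9, 1.9948/1 → 1; chars 91.
Subsquare (5′×2.5′, letters a–x): 0.0328/0.0833333 → 0 → a, 0.9948/0.0416667 → 23 → x; chars ax.

DJ91ax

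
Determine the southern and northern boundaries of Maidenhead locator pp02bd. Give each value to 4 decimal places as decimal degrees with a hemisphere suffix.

62.1250° N, 62.1667° N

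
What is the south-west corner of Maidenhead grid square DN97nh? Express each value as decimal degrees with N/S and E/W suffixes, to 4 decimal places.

Field D=3, N=13: +3·20° lon, +13·10° lat → SW at lon -120°, lat 40°.
Square 9, 7: +9·2° lon, +7·1° lat → SW at lon -102°, lat 47°.
Subsquare n=13, h=7: +13·0.0833333° lon, +7·0.0416667° lat → SW at lon -100.917°, lat 47.2917°.
latitude 47.2917° N, longitude 100.9167° W.

47.2917° N, 100.9167° W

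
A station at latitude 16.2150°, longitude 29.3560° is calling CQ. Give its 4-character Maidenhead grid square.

KK46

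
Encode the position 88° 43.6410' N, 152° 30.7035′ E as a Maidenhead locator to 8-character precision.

QR68gr14

Offset from 180°W / 90°S: lon 332.51173°, lat 178.72735°.
Field: lon ⌊332.51173/20⌋ = 16 → Q; lat ⌊178.72735/10⌋ = 17 → R.
Square: lon ⌊12.51173/2⌋ = 6; lat ⌊8.72735/1⌋ = 8.
Subsquare: lon ⌊0.51173/0.0833333⌋ = 6 → g; lat ⌊0.72735/0.0416667⌋ = 17 → r.
Extended square: lon ⌊0.01173/0.00833333⌋ = 1; lat ⌊0.01902/0.00416667⌋ = 4.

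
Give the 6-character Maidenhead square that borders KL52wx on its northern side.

Latitude subsquare x = 23; +1 → 24, wraps to 0 = a, carry into square.
Latitude square 2; +1 → 3.
The longitude characters are unchanged.

KL53wa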